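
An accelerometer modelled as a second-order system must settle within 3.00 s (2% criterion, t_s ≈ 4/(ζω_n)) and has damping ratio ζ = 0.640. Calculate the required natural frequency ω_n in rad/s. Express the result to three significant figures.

ω_n ≈ 2.08 rad/s

Rearranging t_s ≈ 4/(ζω_n) gives ω_n = 4/(ζ·t_s) = 4/(0.640 × 3.00) = 2.08 rad/s.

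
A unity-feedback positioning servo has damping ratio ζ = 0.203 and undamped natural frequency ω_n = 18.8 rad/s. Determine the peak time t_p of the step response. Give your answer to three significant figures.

t_p ≈ 0.171 s

The damped frequency is ω_d = ω_n√(1−ζ²) = 18.8·√(1−0.0412) = 18.4 rad/s.
Peak time t_p = π/ω_d = π/18.4 = 0.171 s.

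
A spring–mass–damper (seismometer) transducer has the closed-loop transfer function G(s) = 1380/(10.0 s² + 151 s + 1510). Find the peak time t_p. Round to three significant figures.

Dividing through by 10.0: denominator becomes s² + 15.10 s + 151.0.
So ω_n = √151.0 = 12.3 rad/s and ζ = 15.10/(2·12.3) = 0.614.
ω_d = ω_n√(1−ζ²) = 9.70 rad/s. t_p = π/ω_d = 0.324 s.

t_p ≈ 0.324 s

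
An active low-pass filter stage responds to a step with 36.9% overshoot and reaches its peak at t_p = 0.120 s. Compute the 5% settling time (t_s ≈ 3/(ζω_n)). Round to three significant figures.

ζ from %OS: ζ = |ln 0.369|/√(π²+ln²0.369) = 0.302.
t_p = π/ω_d ⇒ ω_d = 26.2 rad/s; then ω_n = ω_d/√(1−ζ²) = 27.5 rad/s.
t_s ≈ 3/(ζω_n) = 3/(0.302·27.5) = 0.361 s.

t_s ≈ 0.361 s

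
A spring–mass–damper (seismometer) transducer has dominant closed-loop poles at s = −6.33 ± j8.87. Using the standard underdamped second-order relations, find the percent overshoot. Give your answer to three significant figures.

%OS ≈ 10.6%

With σ = 6.33, ω_d = 8.87: ω_n = √(σ²+ω_d²) = 10.9 rad/s, ζ = σ/ω_n = 0.581.
Overshoot: exp(−π·0.581/√(1−0.581²)) = 0.106, i.e. 10.6%.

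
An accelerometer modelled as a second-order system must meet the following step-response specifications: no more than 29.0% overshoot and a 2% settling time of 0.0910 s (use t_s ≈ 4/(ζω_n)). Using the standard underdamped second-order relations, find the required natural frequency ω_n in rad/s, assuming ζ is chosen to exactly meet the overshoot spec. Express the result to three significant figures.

ω_n ≈ 120 rad/s

ζ = −ln(OS)/√(π² + (ln OS)²). With OS = 0.290, ln OS = −1.238 and ζ = 1.238/3.377 = 0.367.
From t_s ≈ 4/(ζω_n): ω_n = 4/(ζ·t_s) = 4/(0.367·0.0910) = 120 rad/s.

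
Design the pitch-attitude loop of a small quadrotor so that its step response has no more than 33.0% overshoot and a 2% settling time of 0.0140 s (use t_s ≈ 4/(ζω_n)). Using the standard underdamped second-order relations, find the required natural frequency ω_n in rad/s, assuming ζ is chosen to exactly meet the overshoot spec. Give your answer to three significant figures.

ζ = −ln(OS)/√(π² + (ln OS)²). With OS = 0.330, ln OS = −1.109 and ζ = 1.109/3.331 = 0.333.
From t_s ≈ 4/(ζω_n): ω_n = 4/(ζ·t_s) = 4/(0.333·0.0140) = 859 rad/s.

ω_n ≈ 859 rad/s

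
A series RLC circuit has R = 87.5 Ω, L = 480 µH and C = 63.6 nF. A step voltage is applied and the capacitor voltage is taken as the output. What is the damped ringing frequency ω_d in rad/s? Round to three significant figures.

For a series RLC circuit (capacitor voltage as output), ω_n = 1/√(LC) = 1/√(480 µH · 63.6 nF) = 181000 rad/s.
ζ = (R/2)·√(C/L) = (87.5/2)·√(63.6 nF/480 µH) = 0.504.
ω_d = ω_n√(1−ζ²) = 156000 rad/s.

ω_d ≈ 156000 rad/s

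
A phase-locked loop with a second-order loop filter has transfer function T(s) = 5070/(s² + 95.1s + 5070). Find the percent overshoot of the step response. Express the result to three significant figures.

%OS ≈ 5.97%

Comparing the denominator to s² + 2ζω_n s + ω_n²: ω_n = √5070 = 71.2 rad/s, and 2ζω_n = 95.1 so ζ = 95.1/(2·71.2) = 0.668.
Overshoot: exp(−π·0.668/√(1−0.668²)) = 0.0597, i.e. 5.97%.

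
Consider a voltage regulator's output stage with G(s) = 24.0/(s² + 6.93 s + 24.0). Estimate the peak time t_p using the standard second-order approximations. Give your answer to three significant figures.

Comparing the denominator to s² + 2ζω_n s + ω_n²: ω_n = √24.0 = 4.90 rad/s, and 2ζω_n = 6.93 so ζ = 6.93/(2·4.90) = 0.707.
ω_d = ω_n√(1−ζ²) = 3.46 rad/s. Then t_p = π/ω_d = 0.907 s.

t_p ≈ 0.907 s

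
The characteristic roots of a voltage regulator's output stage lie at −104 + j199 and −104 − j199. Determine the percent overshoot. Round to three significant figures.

The poles are at −σ ± jω_d with σ = 104 and ω_d = 199, so ω_n = √(σ²+ω_d²) = 225 rad/s and ζ = σ/ω_n = 0.463.
%OS = 100·exp(−πζ/√(1−ζ²)) = 19.4%.

%OS ≈ 19.4%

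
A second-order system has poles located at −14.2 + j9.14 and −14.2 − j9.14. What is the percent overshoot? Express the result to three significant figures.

%OS ≈ 0.759%

With σ = 14.2, ω_d = 9.14: ω_n = √(σ²+ω_d²) = 16.9 rad/s, ζ = σ/ω_n = 0.841.
%OS = 100·exp(−πζ/√(1−ζ²)) = 0.759%.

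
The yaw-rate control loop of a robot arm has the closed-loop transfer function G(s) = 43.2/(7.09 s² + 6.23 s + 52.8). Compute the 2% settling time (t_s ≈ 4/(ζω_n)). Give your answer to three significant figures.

t_s ≈ 9.10 s

Dividing through by 7.09: denominator becomes s² + 0.8787 s + 7.447.
So ω_n = √7.447 = 2.73 rad/s and ζ = 0.8787/(2·2.73) = 0.161.
t_s ≈ 4/(ζω_n) = 9.10 s.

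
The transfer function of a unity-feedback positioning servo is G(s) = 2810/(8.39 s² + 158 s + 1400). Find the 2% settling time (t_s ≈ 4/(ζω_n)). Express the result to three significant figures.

t_s ≈ 0.425 s

Dividing through by 8.39: denominator becomes s² + 18.83 s + 166.9.
So ω_n = √166.9 = 12.9 rad/s and ζ = 18.83/(2·12.9) = 0.729.
t_s ≈ 4/(ζω_n) = 0.425 s.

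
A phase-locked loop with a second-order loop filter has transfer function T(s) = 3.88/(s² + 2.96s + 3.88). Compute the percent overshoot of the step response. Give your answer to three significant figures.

Comparing the denominator to s² + 2ζω_n s + ω_n²: ω_n = √3.88 = 1.97 rad/s, and 2ζω_n = 2.96 so ζ = 2.96/(2·1.97) = 0.751.
%OS = 100 e^{−πζ/√(1−ζ²)} with ζ = 0.751 gives 2.80%.

%OS ≈ 2.80%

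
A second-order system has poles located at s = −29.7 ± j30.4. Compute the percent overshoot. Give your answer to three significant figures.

The poles are at −σ ± jω_d with σ = 29.7 and ω_d = 30.4, so ω_n = √(σ²+ω_d²) = 42.5 rad/s and ζ = σ/ω_n = 0.699.
Overshoot: exp(−π·0.699/√(1−0.699²)) = 0.0465, i.e. 4.65%.

%OS ≈ 4.65%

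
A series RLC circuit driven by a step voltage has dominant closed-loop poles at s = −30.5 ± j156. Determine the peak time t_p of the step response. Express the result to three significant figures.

t_p = π/ω_d with ω_d = 156 (the imaginary part), so t_p = 0.0201 s.

t_p ≈ 0.0201 s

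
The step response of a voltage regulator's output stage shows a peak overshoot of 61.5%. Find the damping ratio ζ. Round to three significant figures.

ζ ≈ 0.153

From %OS = 100·exp(−πζ/√(1−ζ²)), invert to get ζ = −ln(OS)/√(π² + ln²(OS)) with OS = 0.615.
−ln 0.615 = 0.4861, so ζ = 0.4861/√(π² + 0.2363) = 0.153.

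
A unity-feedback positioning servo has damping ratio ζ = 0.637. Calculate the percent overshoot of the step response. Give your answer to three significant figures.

For an underdamped second-order system, %OS = 100·exp(−πζ/√(1−ζ²)).
πζ/√(1−ζ²) = π·0.637/√(1−0.406) = 2.596, so %OS = 100·e^(−2.596) = 7.46%.

%OS ≈ 7.46%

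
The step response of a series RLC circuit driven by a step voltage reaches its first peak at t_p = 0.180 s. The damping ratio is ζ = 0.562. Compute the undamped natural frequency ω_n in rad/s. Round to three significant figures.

Peak time t_p = π/ω_d, so ω_d = π/t_p = π/0.180 = 17.5 rad/s.
ω_n = ω_d/√(1−ζ²) = 17.5/√0.684 = 21.1 rad/s.

ω_n ≈ 21.1 rad/s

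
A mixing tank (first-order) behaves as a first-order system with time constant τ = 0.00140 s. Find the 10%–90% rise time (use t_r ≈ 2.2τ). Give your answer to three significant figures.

t_r ≈ 0.00308 s

t_r ≈ 2.2τ = 0.00308 s.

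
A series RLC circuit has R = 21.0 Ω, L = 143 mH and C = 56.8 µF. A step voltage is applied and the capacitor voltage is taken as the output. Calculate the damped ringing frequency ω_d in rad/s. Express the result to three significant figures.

For a series RLC circuit (capacitor voltage as output), ω_n = 1/√(LC) = 1/√(143 mH · 56.8 µF) = 351 rad/s.
ζ = (R/2)·√(C/L) = (21.0/2)·√(56.8 µF/143 mH) = 0.209.
ω_d = 351·√(1 − 0.209²) = 343 rad/s.

ω_d ≈ 343 rad/s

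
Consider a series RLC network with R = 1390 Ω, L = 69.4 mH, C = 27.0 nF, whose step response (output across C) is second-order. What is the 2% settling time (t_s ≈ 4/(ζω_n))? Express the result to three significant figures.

For a series RLC circuit (capacitor voltage as output), ω_n = 1/√(LC) = 1/√(69.4 mH · 27.0 nF) = 23100 rad/s.
ζ = (R/2)·√(C/L) = (1390/2)·√(27.0 nF/69.4 mH) = 0.433.
t_s ≈ 4/(ζω_n) = 0.000399 s.

t_s ≈ 0.000399 s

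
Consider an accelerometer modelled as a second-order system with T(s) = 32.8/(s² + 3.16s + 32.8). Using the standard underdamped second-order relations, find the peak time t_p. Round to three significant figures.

t_p ≈ 0.571 s

ω_n = √32.8 = 5.73 rad/s; ζ = 3.16/(2·5.73) = 0.276.
ω_d = 5.73·√(1 − 0.276²) = 5.50 rad/s. Then t_p = π/ω_d = 0.571 s.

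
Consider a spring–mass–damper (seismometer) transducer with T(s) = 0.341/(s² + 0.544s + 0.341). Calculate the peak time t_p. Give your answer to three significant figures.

ω_n = √0.341 = 0.584 rad/s; ζ = 0.544/(2·0.584) = 0.466.
ω_d = ω_n√(1−ζ²) = 0.517 rad/s. Then t_p = π/ω_d = 6.08 s.

t_p ≈ 6.08 s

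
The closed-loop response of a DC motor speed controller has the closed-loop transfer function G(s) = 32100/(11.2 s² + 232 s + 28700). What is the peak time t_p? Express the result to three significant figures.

t_p ≈ 0.0634 s

Dividing through by 11.2: denominator becomes s² + 20.71 s + 2562.
So ω_n = √2562 = 50.6 rad/s and ζ = 20.71/(2·50.6) = 0.205.
The damped frequency ω_d = ω_n√(1−ζ²) = 49.6 rad/s. t_p = π/ω_d = 0.0634 s.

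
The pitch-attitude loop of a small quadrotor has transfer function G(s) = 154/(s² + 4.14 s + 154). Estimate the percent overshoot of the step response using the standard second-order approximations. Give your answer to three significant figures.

%OS ≈ 58.8%

Comparing the denominator to s² + 2ζω_n s + ω_n²: ω_n = √154 = 12.4 rad/s, and 2ζω_n = 4.14 so ζ = 4.14/(2·12.4) = 0.167.
Overshoot: exp(−π·0.167/√(1−0.167²)) = 0.588, i.e. 58.8%.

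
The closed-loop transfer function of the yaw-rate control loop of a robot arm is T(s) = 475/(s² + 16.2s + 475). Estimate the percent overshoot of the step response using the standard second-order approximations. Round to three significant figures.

Matching coefficients with s² + 2ζω_n s + ω_n² gives ω_n² = 475 ⇒ ω_n = 21.8 rad/s, and ζ = 16.2/(2ω_n) = 0.372.
Overshoot: exp(−π·0.372/√(1−0.372²)) = 0.284, i.e. 28.4%.

%OS ≈ 28.4%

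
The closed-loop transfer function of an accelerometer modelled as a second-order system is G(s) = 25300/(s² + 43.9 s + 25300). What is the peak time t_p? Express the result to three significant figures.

t_p ≈ 0.0199 s

Comparing the denominator to s² + 2ζω_n s + ω_n²: ω_n = √25300 = 159 rad/s, and 2ζω_n = 43.9 so ζ = 43.9/(2·159) = 0.138.
The damped frequency ω_d = ω_n√(1−ζ²) = 158 rad/s. Then t_p = π/ω_d = 0.0199 s.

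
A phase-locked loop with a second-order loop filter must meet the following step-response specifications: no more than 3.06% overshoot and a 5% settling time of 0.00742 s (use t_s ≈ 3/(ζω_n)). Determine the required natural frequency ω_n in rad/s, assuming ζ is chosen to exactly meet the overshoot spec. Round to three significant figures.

Inverting the overshoot relation: ζ = |ln 0.0306|/√(π² + ln²0.0306) = 0.743.
From t_s ≈ 3/(ζω_n): ω_n = 3/(ζ·t_s) = 3/(0.743·0.00742) = 544 rad/s.

ω_n ≈ 544 rad/s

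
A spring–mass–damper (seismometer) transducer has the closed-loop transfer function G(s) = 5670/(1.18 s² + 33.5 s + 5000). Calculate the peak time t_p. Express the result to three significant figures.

Dividing through by 1.18: denominator becomes s² + 28.39 s + 4237.
So ω_n = √4237 = 65.1 rad/s and ζ = 28.39/(2·65.1) = 0.218.
ω_d = ω_n√(1−ζ²) = 63.5 rad/s. t_p = π/ω_d = 0.0495 s.

t_p ≈ 0.0495 s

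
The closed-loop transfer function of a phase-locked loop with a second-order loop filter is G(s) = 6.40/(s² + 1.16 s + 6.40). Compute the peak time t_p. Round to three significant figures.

Matching coefficients with s² + 2ζω_n s + ω_n² gives ω_n² = 6.40 ⇒ ω_n = 2.53 rad/s, and ζ = 1.16/(2ω_n) = 0.229.
ω_d = ω_n√(1−ζ²) = 2.46 rad/s. Then t_p = π/ω_d = 1.28 s.

t_p ≈ 1.28 s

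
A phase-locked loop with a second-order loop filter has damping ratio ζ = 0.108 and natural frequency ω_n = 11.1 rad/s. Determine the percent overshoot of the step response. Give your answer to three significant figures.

For an underdamped second-order system, %OS = 100·exp(−πζ/√(1−ζ²)).
πζ/√(1−ζ²) = π·0.108/√(1−0.0117) = 0.3413, so %OS = 100·e^(−0.3413) = 71.1%.

%OS ≈ 71.1%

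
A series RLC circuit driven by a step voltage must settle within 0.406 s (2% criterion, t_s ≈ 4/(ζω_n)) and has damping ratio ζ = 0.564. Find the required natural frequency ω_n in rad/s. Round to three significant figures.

ω_n ≈ 17.5 rad/s

Rearranging t_s ≈ 4/(ζω_n) gives ω_n = 4/(ζ·t_s) = 4/(0.564 × 0.406) = 17.5 rad/s.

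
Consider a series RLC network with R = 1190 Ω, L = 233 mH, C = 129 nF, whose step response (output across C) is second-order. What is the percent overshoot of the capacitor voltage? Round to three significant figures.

For a series RLC circuit (capacitor voltage as output), ω_n = 1/√(LC) = 1/√(233 mH · 129 nF) = 5770 rad/s.
ζ = (R/2)·√(C/L) = (1190/2)·√(129 nF/233 mH) = 0.443.
%OS = 100 e^{−πζ/√(1−ζ²)} with ζ = 0.443 gives 21.2%.

%OS ≈ 21.2%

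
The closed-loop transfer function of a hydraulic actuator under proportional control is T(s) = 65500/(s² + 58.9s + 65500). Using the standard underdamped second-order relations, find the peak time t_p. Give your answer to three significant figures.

t_p ≈ 0.0124 s

ω_n = √65500 = 256 rad/s; ζ = 58.9/(2·256) = 0.115.
The damped frequency ω_d = ω_n√(1−ζ²) = 254 rad/s. Then t_p = π/ω_d = 0.0124 s.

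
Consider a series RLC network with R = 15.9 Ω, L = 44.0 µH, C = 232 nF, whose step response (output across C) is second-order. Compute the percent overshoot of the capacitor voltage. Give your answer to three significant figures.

%OS ≈ 10.8%

For a series RLC circuit (capacitor voltage as output), ω_n = 1/√(LC) = 1/√(44.0 µH · 232 nF) = 313000 rad/s.
ζ = (R/2)·√(C/L) = (15.9/2)·√(232 nF/44.0 µH) = 0.577.
Overshoot: exp(−π·0.577/√(1−0.577²)) = 0.108, i.e. 10.8%.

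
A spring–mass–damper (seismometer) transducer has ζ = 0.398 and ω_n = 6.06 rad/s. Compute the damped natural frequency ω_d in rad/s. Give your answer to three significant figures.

ω_d = ω_n√(1−ζ²) = 6.06·√0.842 = 5.56 rad/s.

ω_d ≈ 5.56 rad/s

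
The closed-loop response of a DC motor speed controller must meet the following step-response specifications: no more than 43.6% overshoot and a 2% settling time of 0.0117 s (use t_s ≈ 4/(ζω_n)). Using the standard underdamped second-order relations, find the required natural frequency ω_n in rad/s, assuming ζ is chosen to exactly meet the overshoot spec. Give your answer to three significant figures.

Inverting the overshoot relation: ζ = |ln 0.436|/√(π² + ln²0.436) = 0.255.
From t_s ≈ 4/(ζω_n): ω_n = 4/(ζ·t_s) = 4/(0.255·0.0117) = 1340 rad/s.

ω_n ≈ 1340 rad/s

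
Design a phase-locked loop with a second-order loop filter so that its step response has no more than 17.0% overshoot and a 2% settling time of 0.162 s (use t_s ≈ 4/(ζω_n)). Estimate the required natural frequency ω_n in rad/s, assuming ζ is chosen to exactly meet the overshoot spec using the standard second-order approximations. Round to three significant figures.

ζ = −ln(OS)/√(π² + (ln OS)²). With OS = 0.170, ln OS = −1.772 and ζ = 1.772/3.607 = 0.491.
Then ω_n = 4/(ζ t_s) = 4/(0.491 × 0.162) = 50.3 rad/s.

ω_n ≈ 50.3 rad/s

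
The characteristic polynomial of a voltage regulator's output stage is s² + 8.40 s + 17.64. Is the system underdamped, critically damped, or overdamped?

a² − 4b = 8.40² − 4·17.64 = 0 (repeated real root); the system is critically damped.

critically damped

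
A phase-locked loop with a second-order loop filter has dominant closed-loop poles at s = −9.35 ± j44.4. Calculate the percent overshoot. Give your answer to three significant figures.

%OS ≈ 51.6%

The poles are at −σ ± jω_d with σ = 9.35 and ω_d = 44.4, so ω_n = √(σ²+ω_d²) = 45.4 rad/s and ζ = σ/ω_n = 0.206.
%OS = 100·exp(−πζ/√(1−ζ²)) = 51.6%.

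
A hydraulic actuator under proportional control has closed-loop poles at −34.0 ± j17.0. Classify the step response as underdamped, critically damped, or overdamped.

underdamped

Since the poles form a complex-conjugate pair with nonzero imaginary part, the response is underdamped.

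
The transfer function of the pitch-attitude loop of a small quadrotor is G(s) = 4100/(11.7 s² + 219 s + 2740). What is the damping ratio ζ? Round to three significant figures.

ζ ≈ 0.612

Dividing through by 11.7: denominator becomes s² + 18.72 s + 234.2.
So ω_n = √234.2 = 15.3 rad/s and ζ = 18.72/(2·15.3) = 0.612.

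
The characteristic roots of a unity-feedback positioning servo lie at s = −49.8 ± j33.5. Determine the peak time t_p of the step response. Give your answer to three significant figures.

t_p ≈ 0.0938 s

t_p = π/ω_d with ω_d = 33.5 (the imaginary part), so t_p = 0.0938 s.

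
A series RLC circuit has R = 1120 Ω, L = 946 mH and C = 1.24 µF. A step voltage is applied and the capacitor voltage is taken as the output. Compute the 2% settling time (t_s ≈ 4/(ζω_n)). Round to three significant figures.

For a series RLC circuit (capacitor voltage as output), ω_n = 1/√(LC) = 1/√(946 mH · 1.24 µF) = 923 rad/s.
ζ = (R/2)·√(C/L) = (1120/2)·√(1.24 µF/946 mH) = 0.641.
t_s ≈ 4/(ζω_n) = 0.00676 s.

t_s ≈ 0.00676 s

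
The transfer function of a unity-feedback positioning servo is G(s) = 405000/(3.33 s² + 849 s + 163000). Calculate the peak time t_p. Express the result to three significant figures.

Dividing through by 3.33: denominator becomes s² + 255.0 s + 48950.
So ω_n = √48950 = 221 rad/s and ζ = 255.0/(2·221) = 0.576.
ω_d = ω_n√(1−ζ²) = 181 rad/s. t_p = π/ω_d = 0.0174 s.

t_p ≈ 0.0174 s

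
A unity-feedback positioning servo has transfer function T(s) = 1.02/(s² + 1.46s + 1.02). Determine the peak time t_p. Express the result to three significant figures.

t_p ≈ 4.50 s

Matching coefficients with s² + 2ζω_n s + ω_n² gives ω_n² = 1.02 ⇒ ω_n = 1.01 rad/s, and ζ = 1.46/(2ω_n) = 0.723.
ω_d = 1.01·√(1 − 0.723²) = 0.698 rad/s. Then t_p = π/ω_d = 4.50 s.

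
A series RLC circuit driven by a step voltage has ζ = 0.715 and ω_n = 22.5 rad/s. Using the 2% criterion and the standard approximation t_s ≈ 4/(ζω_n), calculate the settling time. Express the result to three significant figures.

t_s ≈ 4/(ζω_n) = 4/(0.715 × 22.5) = 0.249 s.

t_s ≈ 0.249 s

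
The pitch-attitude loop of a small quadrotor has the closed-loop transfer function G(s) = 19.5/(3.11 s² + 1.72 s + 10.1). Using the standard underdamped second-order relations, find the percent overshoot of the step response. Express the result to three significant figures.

%OS ≈ 61.4%

Dividing through by 3.11: denominator becomes s² + 0.5531 s + 3.248.
So ω_n = √3.248 = 1.80 rad/s and ζ = 0.5531/(2·1.80) = 0.153.
Overshoot: exp(−π·0.153/√(1−0.153²)) = 0.614, i.e. 61.4%.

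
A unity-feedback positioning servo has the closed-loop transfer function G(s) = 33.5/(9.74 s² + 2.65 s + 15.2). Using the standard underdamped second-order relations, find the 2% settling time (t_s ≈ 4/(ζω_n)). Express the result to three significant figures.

Dividing through by 9.74: denominator becomes s² + 0.2721 s + 1.561.
So ω_n = √1.561 = 1.25 rad/s and ζ = 0.2721/(2·1.25) = 0.109.
t_s ≈ 4/(ζω_n) = 29.4 s.

t_s ≈ 29.4 s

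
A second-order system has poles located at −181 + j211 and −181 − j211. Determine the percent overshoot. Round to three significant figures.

%OS ≈ 6.75%

The poles are at −σ ± jω_d with σ = 181 and ω_d = 211, so ω_n = √(σ²+ω_d²) = 278 rad/s and ζ = σ/ω_n = 0.651.
%OS = 100 e^{−πζ/√(1−ζ²)} with ζ = 0.651 gives 6.75%.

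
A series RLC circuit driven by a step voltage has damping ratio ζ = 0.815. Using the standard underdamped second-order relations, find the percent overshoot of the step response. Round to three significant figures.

%OS ≈ 1.21%

For an underdamped second-order system, %OS = 100·exp(−πζ/√(1−ζ²)).
πζ/√(1−ζ²) = π·0.815/√(1−0.664) = 4.419, so %OS = 100·e^(−4.419) = 1.21%.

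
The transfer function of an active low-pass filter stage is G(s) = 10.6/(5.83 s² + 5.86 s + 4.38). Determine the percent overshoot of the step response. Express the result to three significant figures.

Dividing through by 5.83: denominator becomes s² + 1.005 s + 0.7513.
So ω_n = √0.7513 = 0.867 rad/s and ζ = 1.005/(2·0.867) = 0.580.
Overshoot: exp(−π·0.580/√(1−0.580²)) = 0.107, i.e. 10.7%.

%OS ≈ 10.7%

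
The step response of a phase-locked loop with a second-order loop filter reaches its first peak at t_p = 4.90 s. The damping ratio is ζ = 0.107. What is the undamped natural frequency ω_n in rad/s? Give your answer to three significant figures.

ω_n ≈ 0.645 rad/s

Peak time t_p = π/ω_d, so ω_d = π/t_p = π/4.90 = 0.641 rad/s.
ω_n = ω_d/√(1−ζ²) = 0.641/√0.989 = 0.645 rad/s.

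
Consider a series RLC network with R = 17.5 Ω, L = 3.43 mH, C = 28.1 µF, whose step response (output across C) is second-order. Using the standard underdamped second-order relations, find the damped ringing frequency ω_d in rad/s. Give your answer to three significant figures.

ω_d ≈ 1970 rad/s

For a series RLC circuit (capacitor voltage as output), ω_n = 1/√(LC) = 1/√(3.43 mH · 28.1 µF) = 3220 rad/s.
ζ = (R/2)·√(C/L) = (17.5/2)·√(28.1 µF/3.43 mH) = 0.792.
The damped frequency ω_d = ω_n√(1−ζ²) = 1970 rad/s.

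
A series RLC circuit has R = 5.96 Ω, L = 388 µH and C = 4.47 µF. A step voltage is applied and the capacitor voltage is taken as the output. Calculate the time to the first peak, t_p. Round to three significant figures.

For a series RLC circuit (capacitor voltage as output), ω_n = 1/√(LC) = 1/√(388 µH · 4.47 µF) = 24000 rad/s.
ζ = (R/2)·√(C/L) = (5.96/2)·√(4.47 µF/388 µH) = 0.320.
ω_d = ω_n√(1−ζ²) = 22800 rad/s. t_p = π/ω_d = 0.000138 s.

t_p ≈ 0.000138 s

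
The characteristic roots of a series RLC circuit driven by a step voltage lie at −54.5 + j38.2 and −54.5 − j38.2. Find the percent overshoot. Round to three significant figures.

The poles are at −σ ± jω_d with σ = 54.5 and ω_d = 38.2, so ω_n = √(σ²+ω_d²) = 66.6 rad/s and ζ = σ/ω_n = 0.819.
%OS = 100 e^{−πζ/√(1−ζ²)} with ζ = 0.819 gives 1.13%.

%OS ≈ 1.13%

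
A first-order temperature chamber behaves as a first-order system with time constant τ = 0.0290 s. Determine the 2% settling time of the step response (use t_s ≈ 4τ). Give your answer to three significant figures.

t_s ≈ 4τ = 0.116 s.

t_s ≈ 0.116 s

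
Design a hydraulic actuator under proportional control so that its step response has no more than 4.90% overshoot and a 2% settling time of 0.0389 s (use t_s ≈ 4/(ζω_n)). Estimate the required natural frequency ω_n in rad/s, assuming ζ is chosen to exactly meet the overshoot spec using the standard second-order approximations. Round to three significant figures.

ω_n ≈ 148 rad/s

From %OS = 100·exp(−πζ/√(1−ζ²)), invert to get ζ = −ln(OS)/√(π² + ln²(OS)) with OS = 0.0490.
−ln 0.0490 = 3.016, so ζ = 3.016/√(π² + 9.096) = 0.693.
From t_s ≈ 4/(ζω_n): ω_n = 4/(ζ·t_s) = 4/(0.693·0.0389) = 148 rad/s.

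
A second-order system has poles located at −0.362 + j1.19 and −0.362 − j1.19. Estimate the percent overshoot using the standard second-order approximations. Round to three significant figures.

The poles are at −σ ± jω_d with σ = 0.362 and ω_d = 1.19, so ω_n = √(σ²+ω_d²) = 1.24 rad/s and ζ = σ/ω_n = 0.291.
Overshoot: exp(−π·0.291/√(1−0.291²)) = 0.385, i.e. 38.5%.

%OS ≈ 38.5%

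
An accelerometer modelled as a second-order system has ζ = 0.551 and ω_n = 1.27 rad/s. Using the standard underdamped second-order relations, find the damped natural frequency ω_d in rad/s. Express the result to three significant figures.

ω_d ≈ 1.06 rad/s

ω_d = ω_n√(1−ζ²) = 1.27·√0.696 = 1.06 rad/s.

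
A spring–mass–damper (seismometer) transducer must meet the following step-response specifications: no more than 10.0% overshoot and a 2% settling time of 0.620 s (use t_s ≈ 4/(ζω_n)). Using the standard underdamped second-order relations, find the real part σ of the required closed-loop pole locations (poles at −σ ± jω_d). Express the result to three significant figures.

σ ≈ 6.45

The settling-time spec alone fixes σ = ζω_n = 4/t_s = 4/0.620 = 6.45.
(Overshoot then fixes ζ = 0.591 and hence ω_d = σ·√(1−ζ²)/ζ = 8.80 rad/s.)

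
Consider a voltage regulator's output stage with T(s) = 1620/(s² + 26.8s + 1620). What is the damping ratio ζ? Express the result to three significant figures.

Comparing the denominator to s² + 2ζω_n s + ω_n²: ω_n = √1620 = 40.2 rad/s, and 2ζω_n = 26.8 so ζ = 26.8/(2·40.2) = 0.333.

ζ ≈ 0.333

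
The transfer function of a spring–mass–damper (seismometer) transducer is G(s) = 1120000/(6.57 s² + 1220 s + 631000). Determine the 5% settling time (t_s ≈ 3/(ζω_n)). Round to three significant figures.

t_s ≈ 0.0323 s

Dividing through by 6.57: denominator becomes s² + 185.7 s + 96040.
So ω_n = √96040 = 310 rad/s and ζ = 185.7/(2·310) = 0.300.
t_s ≈ 3/(ζω_n) = 0.0323 s.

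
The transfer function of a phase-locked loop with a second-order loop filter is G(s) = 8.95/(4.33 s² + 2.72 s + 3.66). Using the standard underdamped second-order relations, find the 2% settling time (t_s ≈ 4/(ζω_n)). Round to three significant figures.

t_s ≈ 12.7 s

Dividing through by 4.33: denominator becomes s² + 0.6282 s + 0.8453.
So ω_n = √0.8453 = 0.919 rad/s and ζ = 0.6282/(2·0.919) = 0.342.
t_s ≈ 4/(ζω_n) = 12.7 s.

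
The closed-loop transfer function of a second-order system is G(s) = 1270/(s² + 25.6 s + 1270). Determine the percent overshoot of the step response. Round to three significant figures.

Comparing the denominator to s² + 2ζω_n s + ω_n²: ω_n = √1270 = 35.6 rad/s, and 2ζω_n = 25.6 so ζ = 25.6/(2·35.6) = 0.359.
%OS = 100·exp(−πζ/√(1−ζ²)) = 29.8%.

%OS ≈ 29.8%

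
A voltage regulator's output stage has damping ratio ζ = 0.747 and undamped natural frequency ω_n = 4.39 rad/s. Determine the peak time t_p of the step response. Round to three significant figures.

The damped frequency is ω_d = ω_n√(1−ζ²) = 4.39·√(1−0.558) = 2.92 rad/s.
Peak time t_p = π/ω_d = π/2.92 = 1.08 s.

t_p ≈ 1.08 s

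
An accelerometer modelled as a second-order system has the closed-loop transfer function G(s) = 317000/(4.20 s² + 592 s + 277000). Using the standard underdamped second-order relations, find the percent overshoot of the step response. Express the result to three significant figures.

Dividing through by 4.20: denominator becomes s² + 141.0 s + 65950.
So ω_n = √65950 = 257 rad/s and ζ = 141.0/(2·257) = 0.274.
%OS = 100 e^{−πζ/√(1−ζ²)} with ζ = 0.274 gives 40.8%.

%OS ≈ 40.8%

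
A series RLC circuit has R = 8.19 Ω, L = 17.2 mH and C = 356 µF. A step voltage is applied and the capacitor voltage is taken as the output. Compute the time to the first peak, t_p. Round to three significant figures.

t_p ≈ 0.00962 s

For a series RLC circuit (capacitor voltage as output), ω_n = 1/√(LC) = 1/√(17.2 mH · 356 µF) = 404 rad/s.
ζ = (R/2)·√(C/L) = (8.19/2)·√(356 µF/17.2 mH) = 0.589.
ω_d = 404·√(1 − 0.589²) = 327 rad/s. t_p = π/ω_d = 0.00962 s.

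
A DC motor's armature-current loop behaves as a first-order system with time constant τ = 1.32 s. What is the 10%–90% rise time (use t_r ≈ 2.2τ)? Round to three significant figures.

t_r ≈ 2.2τ = 2.90 s.

t_r ≈ 2.90 s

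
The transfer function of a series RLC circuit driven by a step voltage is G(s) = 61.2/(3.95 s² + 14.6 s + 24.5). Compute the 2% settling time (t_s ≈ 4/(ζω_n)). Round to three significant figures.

t_s ≈ 2.16 s

Dividing through by 3.95: denominator becomes s² + 3.696 s + 6.203.
So ω_n = √6.203 = 2.49 rad/s and ζ = 3.696/(2·2.49) = 0.742.
t_s ≈ 4/(ζω_n) = 2.16 s.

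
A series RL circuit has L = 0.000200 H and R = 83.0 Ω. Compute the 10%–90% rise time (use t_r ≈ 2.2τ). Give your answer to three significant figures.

τ = L/R = 0.000200/83.0 = 0.00000241 s.
t_r ≈ 2.2τ = 0.00000530 s.

t_r ≈ 0.00000530 s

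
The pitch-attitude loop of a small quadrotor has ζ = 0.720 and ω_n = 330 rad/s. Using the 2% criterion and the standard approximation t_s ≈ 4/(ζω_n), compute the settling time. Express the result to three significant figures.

t_s ≈ 0.0168 s

t_s ≈ 4/(ζω_n) = 4/(0.720 × 330) = 0.0168 s.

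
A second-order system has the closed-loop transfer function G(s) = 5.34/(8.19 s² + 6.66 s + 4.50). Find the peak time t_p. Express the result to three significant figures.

t_p ≈ 5.07 s

Dividing through by 8.19: denominator becomes s² + 0.8132 s + 0.5495.
So ω_n = √0.5495 = 0.741 rad/s and ζ = 0.8132/(2·0.741) = 0.549.
ω_d = ω_n√(1−ζ²) = 0.620 rad/s. t_p = π/ω_d = 5.07 s.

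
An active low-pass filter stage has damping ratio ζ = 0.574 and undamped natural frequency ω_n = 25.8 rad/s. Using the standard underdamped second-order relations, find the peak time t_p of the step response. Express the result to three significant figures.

The damped frequency is ω_d = ω_n√(1−ζ²) = 25.8·√(1−0.329) = 21.1 rad/s.
Peak time t_p = π/ω_d = π/21.1 = 0.149 s.

t_p ≈ 0.149 s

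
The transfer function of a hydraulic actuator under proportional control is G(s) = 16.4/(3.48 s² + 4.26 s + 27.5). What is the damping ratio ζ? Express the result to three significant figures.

Dividing through by 3.48: denominator becomes s² + 1.224 s + 7.902.
So ω_n = √7.902 = 2.81 rad/s and ζ = 1.224/(2·2.81) = 0.218.

ζ ≈ 0.218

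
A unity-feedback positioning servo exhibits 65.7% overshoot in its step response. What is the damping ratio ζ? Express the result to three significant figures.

ζ = −ln(OS)/√(π² + (ln OS)²). With OS = 0.657, ln OS = −0.4201 and ζ = 0.4201/3.170 = 0.133.

ζ ≈ 0.133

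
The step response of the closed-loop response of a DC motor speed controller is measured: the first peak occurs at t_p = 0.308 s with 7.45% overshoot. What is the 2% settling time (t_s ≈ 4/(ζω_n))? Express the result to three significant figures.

t_s ≈ 0.474 s

The overshoot fixes ζ = −ln(OS)/√(π²+ln²(OS)) = 0.637.
t_p = π/ω_d ⇒ ω_d = 10.2 rad/s; then ω_n = ω_d/√(1−ζ²) = 13.2 rad/s.
t_s ≈ 4/(ζω_n) = 4/(0.637·13.2) = 0.474 s.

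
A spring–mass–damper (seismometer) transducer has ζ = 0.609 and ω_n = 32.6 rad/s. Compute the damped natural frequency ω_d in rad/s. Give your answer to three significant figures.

ω_d = ω_n√(1−ζ²) = 32.6·√0.629 = 25.9 rad/s.

ω_d ≈ 25.9 rad/s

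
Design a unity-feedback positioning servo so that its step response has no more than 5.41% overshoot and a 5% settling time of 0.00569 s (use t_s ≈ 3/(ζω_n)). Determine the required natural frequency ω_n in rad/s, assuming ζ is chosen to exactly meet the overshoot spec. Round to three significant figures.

ω_n ≈ 775 rad/s

ζ = −ln(OS)/√(π² + (ln OS)²). With OS = 0.0541, ln OS = −2.917 and ζ = 2.917/4.287 = 0.680.
Then ω_n = 3/(ζ t_s) = 3/(0.680 × 0.00569) = 775 rad/s.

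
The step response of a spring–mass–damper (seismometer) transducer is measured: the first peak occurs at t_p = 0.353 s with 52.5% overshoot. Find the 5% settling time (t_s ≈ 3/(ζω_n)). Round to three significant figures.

The overshoot fixes ζ = −ln(OS)/√(π²+ln²(OS)) = 0.201.
From t_p = π/ω_d, ω_d = π/0.353 = 8.90 rad/s, so ω_n = ω_d/√(1−ζ²) = 9.08 rad/s.
t_s ≈ 3/(ζω_n) = 3/(0.201·9.08) = 1.64 s.

t_s ≈ 1.64 s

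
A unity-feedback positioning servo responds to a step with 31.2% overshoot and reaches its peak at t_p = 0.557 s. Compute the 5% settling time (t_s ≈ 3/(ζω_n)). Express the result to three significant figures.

t_s ≈ 1.43 s

The overshoot fixes ζ = −ln(OS)/√(π²+ln²(OS)) = 0.348.
From t_p = π/ω_d, ω_d = π/0.557 = 5.64 rad/s, so ω_n = ω_d/√(1−ζ²) = 6.02 rad/s.
t_s ≈ 3/(ζω_n) = 3/(0.348·6.02) = 1.43 s.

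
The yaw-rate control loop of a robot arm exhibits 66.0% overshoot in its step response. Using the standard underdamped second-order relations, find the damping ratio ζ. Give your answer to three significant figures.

ζ ≈ 0.131

ζ = −ln(OS)/√(π² + (ln OS)²). With OS = 0.660, ln OS = −0.4155 and ζ = 0.4155/3.169 = 0.131.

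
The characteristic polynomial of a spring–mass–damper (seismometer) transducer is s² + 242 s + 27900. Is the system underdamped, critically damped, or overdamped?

underdamped

a² − 4b = 242² − 4·27900 < 0 (complex roots); the system is underdamped.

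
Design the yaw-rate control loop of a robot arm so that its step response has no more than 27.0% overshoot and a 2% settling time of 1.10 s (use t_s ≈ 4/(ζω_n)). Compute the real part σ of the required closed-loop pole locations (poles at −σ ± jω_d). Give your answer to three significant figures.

The settling-time spec alone fixes σ = ζω_n = 4/t_s = 4/1.10 = 3.64.
(Overshoot then fixes ζ = 0.385 and hence ω_d = σ·√(1−ζ²)/ζ = 8.73 rad/s.)

σ ≈ 3.64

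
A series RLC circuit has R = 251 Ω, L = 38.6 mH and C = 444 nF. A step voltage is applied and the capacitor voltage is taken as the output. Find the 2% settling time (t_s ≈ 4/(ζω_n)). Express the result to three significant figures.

t_s ≈ 0.00123 s

For a series RLC circuit (capacitor voltage as output), ω_n = 1/√(LC) = 1/√(38.6 mH · 444 nF) = 7640 rad/s.
ζ = (R/2)·√(C/L) = (251/2)·√(444 nF/38.6 mH) = 0.426.
t_s ≈ 4/(ζω_n) = 0.00123 s.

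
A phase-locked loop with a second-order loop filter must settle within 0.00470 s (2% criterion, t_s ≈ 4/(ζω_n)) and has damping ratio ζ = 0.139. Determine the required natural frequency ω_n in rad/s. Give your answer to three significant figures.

Rearranging t_s ≈ 4/(ζω_n) gives ω_n = 4/(ζ·t_s) = 4/(0.139 × 0.00470) = 6120 rad/s.

ω_n ≈ 6120 rad/s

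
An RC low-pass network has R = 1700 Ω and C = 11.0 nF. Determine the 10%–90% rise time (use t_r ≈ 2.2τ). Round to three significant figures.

t_r ≈ 0.0000411 s

τ = RC = 1700 × 11.0 nF = 0.0000187 s.
t_r ≈ 2.2τ = 0.0000411 s.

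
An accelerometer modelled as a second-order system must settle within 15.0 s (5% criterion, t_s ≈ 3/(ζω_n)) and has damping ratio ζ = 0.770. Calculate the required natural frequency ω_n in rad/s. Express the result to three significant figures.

ω_n ≈ 0.260 rad/s

Rearranging t_s ≈ 3/(ζω_n) gives ω_n = 3/(ζ·t_s) = 3/(0.770 × 15.0) = 0.260 rad/s.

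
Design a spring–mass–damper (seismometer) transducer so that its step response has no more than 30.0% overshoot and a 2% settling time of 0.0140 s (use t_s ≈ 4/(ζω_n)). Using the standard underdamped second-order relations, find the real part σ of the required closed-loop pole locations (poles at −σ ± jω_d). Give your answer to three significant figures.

σ ≈ 286

The settling-time spec alone fixes σ = ζω_n = 4/t_s = 4/0.0140 = 286.
(Overshoot then fixes ζ = 0.358 and hence ω_d = σ·√(1−ζ²)/ζ = 746 rad/s.)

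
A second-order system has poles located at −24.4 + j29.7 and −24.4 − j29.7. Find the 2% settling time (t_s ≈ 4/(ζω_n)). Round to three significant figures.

t_s ≈ 0.164 s

For poles at −σ ± jω_d, ζω_n = σ = 24.4, so t_s ≈ 4/σ = 0.164 s.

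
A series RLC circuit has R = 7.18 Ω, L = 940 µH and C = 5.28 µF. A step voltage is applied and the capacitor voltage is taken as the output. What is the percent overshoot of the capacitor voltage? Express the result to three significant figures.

%OS ≈ 41.6%

For a series RLC circuit (capacitor voltage as output), ω_n = 1/√(LC) = 1/√(940 µH · 5.28 µF) = 14200 rad/s.
ζ = (R/2)·√(C/L) = (7.18/2)·√(5.28 µF/940 µH) = 0.269.
%OS = 100·exp(−πζ/√(1−ζ²)) = 41.6%.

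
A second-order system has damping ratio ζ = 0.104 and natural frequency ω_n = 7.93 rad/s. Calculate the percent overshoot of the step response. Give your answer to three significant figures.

%OS ≈ 72.0%

For an underdamped second-order system, %OS = 100·exp(−πζ/√(1−ζ²)).
πζ/√(1−ζ²) = π·0.104/√(1−0.0108) = 0.3285, so %OS = 100·e^(−0.3285) = 72.0%.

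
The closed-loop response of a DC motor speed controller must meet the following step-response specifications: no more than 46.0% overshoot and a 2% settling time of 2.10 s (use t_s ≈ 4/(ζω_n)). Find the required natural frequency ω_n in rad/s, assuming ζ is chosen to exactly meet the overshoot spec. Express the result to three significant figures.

Inverting the overshoot relation: ζ = |ln 0.460|/√(π² + ln²0.460) = 0.240.
From t_s ≈ 4/(ζω_n): ω_n = 4/(ζ·t_s) = 4/(0.240·2.10) = 7.94 rad/s.

ω_n ≈ 7.94 rad/s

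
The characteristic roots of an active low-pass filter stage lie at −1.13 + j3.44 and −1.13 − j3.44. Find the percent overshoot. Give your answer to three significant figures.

The poles are at −σ ± jω_d with σ = 1.13 and ω_d = 3.44, so ω_n = √(σ²+ω_d²) = 3.62 rad/s and ζ = σ/ω_n = 0.312.
%OS = 100·exp(−πζ/√(1−ζ²)) = 35.6%.

%OS ≈ 35.6%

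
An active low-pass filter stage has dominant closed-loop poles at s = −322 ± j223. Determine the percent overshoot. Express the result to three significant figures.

With σ = 322, ω_d = 223: ω_n = √(σ²+ω_d²) = 392 rad/s, ζ = σ/ω_n = 0.822.
%OS = 100·exp(−πζ/√(1−ζ²)) = 1.07%.

%OS ≈ 1.07%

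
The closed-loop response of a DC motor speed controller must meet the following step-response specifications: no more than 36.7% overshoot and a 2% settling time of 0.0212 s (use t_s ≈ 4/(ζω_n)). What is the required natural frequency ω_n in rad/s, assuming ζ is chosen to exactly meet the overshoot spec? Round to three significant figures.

ω_n ≈ 621 rad/s

From %OS = 100·exp(−πζ/√(1−ζ²)), invert to get ζ = −ln(OS)/√(π² + ln²(OS)) with OS = 0.367.
−ln 0.367 = 1.002, so ζ = 1.002/√(π² + 1.005) = 0.304.
From t_s ≈ 4/(ζω_n): ω_n = 4/(ζ·t_s) = 4/(0.304·0.0212) = 621 rad/s.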